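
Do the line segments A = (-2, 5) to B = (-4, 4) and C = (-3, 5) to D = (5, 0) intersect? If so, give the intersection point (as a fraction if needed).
Yes; intersection at (-23/9, 85/18) (t = 5/18 on AB, s = 1/18 on CD)

Parametrize AB as A + t(B − A) = (-2 + -2 t, 5 + -1 t) and CD as C + s(D − C) = (-3 + 8 s, 5 + -5 s). Solve the linear system for (t, s). Determinant = -18 ≠ 0, so a unique intersection of the containing lines exists. Solution: t = 5/18, s = 1/18 — both in [0, 1], so the segments cross. Intersection point: (-23/9, 85/18).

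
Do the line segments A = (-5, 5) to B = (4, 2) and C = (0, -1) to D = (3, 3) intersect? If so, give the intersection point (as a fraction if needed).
Yes; intersection at (13/5, 37/15) (t = 38/45 on AB, s = 13/15 on CD)

Parametrize AB as A + t(B − A) = (-5 + 9 t, 5 + -3 t) and CD as C + s(D − C) = (0 + 3 s, -1 + 4 s). Solve the linear system for (t, s). Determinant = -45 ≠ 0, so a unique intersection of the containing lines exists. Solution: t = 38/45, s = 13/15 — both in [0, 1], so the segments cross. Intersection point: (13/5, 37/15).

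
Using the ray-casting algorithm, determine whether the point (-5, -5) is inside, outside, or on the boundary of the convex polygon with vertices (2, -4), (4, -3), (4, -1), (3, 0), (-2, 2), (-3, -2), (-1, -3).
The point (-5, -5) lies strictly outside the polygon

Cast a horizontal ray to the right from the query point and count how many polygon edges it crosses (each edge strictly once or zero times, handled with the usual half-open convention). 
Parity of crossings → even ⇒ outside.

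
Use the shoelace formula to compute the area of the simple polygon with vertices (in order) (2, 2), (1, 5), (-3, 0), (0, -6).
Area = 53/2

Shoelace formula: Area = (1/2) |Σ_i (x_i · y_{i+1} − x_{i+1} · y_i)| (indices mod n). Compute each cross term:
  (2)(5) − (1)(2) = 8
  (1)(0) − (-3)(5) = 15
  (-3)(-6) − (0)(0) = 18
  (0)(2) − (2)(-6) = 12
Sum = 53, so (signed) Area = 53/2 = 53/2, |Area| = 53/2.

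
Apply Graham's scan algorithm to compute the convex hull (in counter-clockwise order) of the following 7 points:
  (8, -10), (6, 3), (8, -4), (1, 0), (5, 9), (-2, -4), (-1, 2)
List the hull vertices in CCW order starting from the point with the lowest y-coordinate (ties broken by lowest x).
Hull (CCW) = [(8, -10), (8, -4), (5, 9), (-1, 2), (-2, -4)]

Graham scan procedure:
  1. Find the pivot p₀ = point with lowest y (tie → lowest x): (8, -10).
  2. Sort the remaining points by polar angle around p₀.
  3. Walk through sorted points, maintaining a stack; pop the top while the last three entries make a non-left turn (cross product ≤ 0).
  4. Final stack is the convex hull in CCW order: (8, -10), (8, -4), (5, 9), (-1, 2), (-2, -4).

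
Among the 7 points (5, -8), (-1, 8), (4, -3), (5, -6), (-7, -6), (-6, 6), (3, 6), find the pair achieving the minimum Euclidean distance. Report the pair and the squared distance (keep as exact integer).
Pair = ((5, -8), (5, -6)); squared distance = 4

Compute all C(7, 2) = 21 pairwise squared distances (x_i − x_j)² + (y_i − y_j)². The minimum is 4, attained by the pair ((5, -8), (5, -6)).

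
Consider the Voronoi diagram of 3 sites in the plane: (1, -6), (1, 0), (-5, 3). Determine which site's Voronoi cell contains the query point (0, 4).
Nearest site = (1, 0)

The Voronoi cell of site s contains exactly those query points closer to s than to any other site. Compute squared distances from q = (0, 4) to each site:
  (1 − 0)² + (0 − 4)² = 17
  (-5 − 0)² + (3 − 4)² = 26
  (1 − 0)² + (-6 − 4)² = 101
Minimum is attained by (1, 0), so q lies in its Voronoi cell.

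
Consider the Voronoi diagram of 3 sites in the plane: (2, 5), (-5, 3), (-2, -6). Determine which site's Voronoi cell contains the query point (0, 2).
Nearest site = (2, 5)

The Voronoi cell of site s contains exactly those query points closer to s than to any other site. Compute squared distances from q = (0, 2) to each site:
  (2 − 0)² + (5 − 2)² = 13
  (-5 − 0)² + (3 − 2)² = 26
  (-2 − 0)² + (-6 − 2)² = 68
Minimum is attained by (2, 5), so q lies in its Voronoi cell.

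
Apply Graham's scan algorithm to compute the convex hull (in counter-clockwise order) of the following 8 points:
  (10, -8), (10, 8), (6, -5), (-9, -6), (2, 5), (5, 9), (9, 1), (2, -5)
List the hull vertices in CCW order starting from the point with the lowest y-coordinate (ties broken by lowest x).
Hull (CCW) = [(10, -8), (10, 8), (5, 9), (-9, -6)]

Graham scan procedure:
  1. Find the pivot p₀ = point with lowest y (tie → lowest x): (10, -8).
  2. Sort the remaining points by polar angle around p₀.
  3. Walk through sorted points, maintaining a stack; pop the top while the last three entries make a non-left turn (cross product ≤ 0).
  4. Final stack is the convex hull in CCW order: (10, -8), (10, 8), (5, 9), (-9, -6).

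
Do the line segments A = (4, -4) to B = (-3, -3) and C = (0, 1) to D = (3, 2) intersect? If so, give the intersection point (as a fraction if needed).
No (intersection of containing lines falls outside at least one segment)

Parametrize and solve: t = 19/10, s = -31/10. At least one of these is outside [0, 1], so the segments do not intersect.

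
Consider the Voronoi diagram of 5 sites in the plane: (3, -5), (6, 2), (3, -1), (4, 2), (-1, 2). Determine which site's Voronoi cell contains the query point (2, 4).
Nearest site = (4, 2)

The Voronoi cell of site s contains exactly those query points closer to s than to any other site. Compute squared distances from q = (2, 4) to each site:
  (4 − 2)² + (2 − 4)² = 8
  (-1 − 2)² + (2 − 4)² = 13
  (6 − 2)² + (2 − 4)² = 20
  (3 − 2)² + (-1 − 4)² = 26
  (3 − 2)² + (-5 − 4)² = 82
Minimum is attained by (4, 2), so q lies in its Voronoi cell.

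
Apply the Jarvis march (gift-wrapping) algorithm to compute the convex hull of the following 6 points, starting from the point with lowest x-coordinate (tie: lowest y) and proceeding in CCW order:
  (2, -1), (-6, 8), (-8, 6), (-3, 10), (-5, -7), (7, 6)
Hull (CCW) = [(-8, 6), (-5, -7), (2, -1), (7, 6), (-3, 10), (-6, 8)]

Jarvis march: at each step, from the current hull vertex p, select the next vertex q as the point such that every other point lies strictly to the left of (or on) the directed line p → q. (Equivalently: for every other point r, the cross product (q − p) × (r − p) ≥ 0.)
Starting point (lowest x, tie lowest y): (-8, 6). Wrap until returning to start. Resulting hull: (-8, 6), (-5, -7), (2, -1), (7, 6), (-3, 10), (-6, 8).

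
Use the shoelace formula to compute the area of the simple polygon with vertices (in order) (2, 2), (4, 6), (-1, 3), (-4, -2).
Area = 16

Shoelace formula: Area = (1/2) |Σ_i (x_i · y_{i+1} − x_{i+1} · y_i)| (indices mod n). Compute each cross term:
  (2)(6) − (4)(2) = 4
  (4)(3) − (-1)(6) = 18
  (-1)(-2) − (-4)(3) = 14
  (-4)(2) − (2)(-2) = -4
Sum = 32, so (signed) Area = 32/2 = 16, |Area| = 16.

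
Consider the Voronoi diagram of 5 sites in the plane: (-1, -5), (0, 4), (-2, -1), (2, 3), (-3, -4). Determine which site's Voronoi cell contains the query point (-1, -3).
Nearest site = (-1, -5)

The Voronoi cell of site s contains exactly those query points closer to s than to any other site. Compute squared distances from q = (-1, -3) to each site:
  (-1 − -1)² + (-5 − -3)² = 4
  (-3 − -1)² + (-4 − -3)² = 5
  (-2 − -1)² + (-1 − -3)² = 5
  (2 − -1)² + (3 − -3)² = 45
  (0 − -1)² + (4 − -3)² = 50
Minimum is attained by (-1, -5), so q lies in its Voronoi cell.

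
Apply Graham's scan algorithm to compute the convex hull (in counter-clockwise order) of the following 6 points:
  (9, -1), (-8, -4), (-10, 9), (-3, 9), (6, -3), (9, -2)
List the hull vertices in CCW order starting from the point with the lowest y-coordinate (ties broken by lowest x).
Hull (CCW) = [(-8, -4), (6, -3), (9, -2), (9, -1), (-3, 9), (-10, 9)]

Graham scan procedure:
  1. Find the pivot p₀ = point with lowest y (tie → lowest x): (-8, -4).
  2. Sort the remaining points by polar angle around p₀.
  3. Walk through sorted points, maintaining a stack; pop the top while the last three entries make a non-left turn (cross product ≤ 0).
  4. Final stack is the convex hull in CCW order: (-8, -4), (6, -3), (9, -2), (9, -1), (-3, 9), (-10, 9).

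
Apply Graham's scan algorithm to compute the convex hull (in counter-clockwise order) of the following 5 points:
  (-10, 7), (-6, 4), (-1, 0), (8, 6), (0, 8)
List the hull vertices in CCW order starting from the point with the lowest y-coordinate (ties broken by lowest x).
Hull (CCW) = [(-1, 0), (8, 6), (0, 8), (-10, 7)]

Graham scan procedure:
  1. Find the pivot p₀ = point with lowest y (tie → lowest x): (-1, 0).
  2. Sort the remaining points by polar angle around p₀.
  3. Walk through sorted points, maintaining a stack; pop the top while the last three entries make a non-left turn (cross product ≤ 0).
  4. Final stack is the convex hull in CCW order: (-1, 0), (8, 6), (0, 8), (-10, 7).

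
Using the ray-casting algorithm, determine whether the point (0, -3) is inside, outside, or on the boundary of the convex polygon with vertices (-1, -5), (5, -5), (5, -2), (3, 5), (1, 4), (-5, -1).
The point (0, -3) lies strictly inside the polygon

Cast a horizontal ray to the right from the query point and count how many polygon edges it crosses (each edge strictly once or zero times, handled with the usual half-open convention). 
Parity of crossings → odd ⇒ inside.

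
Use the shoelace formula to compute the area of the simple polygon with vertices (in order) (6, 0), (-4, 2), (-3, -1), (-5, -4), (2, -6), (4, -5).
Area = 111/2

Shoelace formula: Area = (1/2) |Σ_i (x_i · y_{i+1} − x_{i+1} · y_i)| (indices mod n). Compute each cross term:
  (6)(2) − (-4)(0) = 12
  (-4)(-1) − (-3)(2) = 10
  (-3)(-4) − (-5)(-1) = 7
  (-5)(-6) − (2)(-4) = 38
  (2)(-5) − (4)(-6) = 14
  (4)(0) − (6)(-5) = 30
Sum = 111, so (signed) Area = 111/2 = 111/2, |Area| = 111/2.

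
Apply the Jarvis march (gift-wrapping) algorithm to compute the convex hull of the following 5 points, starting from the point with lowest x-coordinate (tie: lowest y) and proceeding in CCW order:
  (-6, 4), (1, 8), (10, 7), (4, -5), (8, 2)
Hull (CCW) = [(-6, 4), (4, -5), (8, 2), (10, 7), (1, 8)]

Jarvis march: at each step, from the current hull vertex p, select the next vertex q as the point such that every other point lies strictly to the left of (or on) the directed line p → q. (Equivalently: for every other point r, the cross product (q − p) × (r − p) ≥ 0.)
Starting point (lowest x, tie lowest y): (-6, 4). Wrap until returning to start. Resulting hull: (-6, 4), (4, -5), (8, 2), (10, 7), (1, 8).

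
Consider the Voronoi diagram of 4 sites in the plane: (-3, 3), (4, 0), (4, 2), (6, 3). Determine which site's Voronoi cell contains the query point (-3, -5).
Nearest site = (-3, 3)

The Voronoi cell of site s contains exactly those query points closer to s than to any other site. Compute squared distances from q = (-3, -5) to each site:
  (-3 − -3)² + (3 − -5)² = 64
  (4 − -3)² + (0 − -5)² = 74
  (4 − -3)² + (2 − -5)² = 98
  (6 − -3)² + (3 − -5)² = 145
Minimum is attained by (-3, 3), so q lies in its Voronoi cell.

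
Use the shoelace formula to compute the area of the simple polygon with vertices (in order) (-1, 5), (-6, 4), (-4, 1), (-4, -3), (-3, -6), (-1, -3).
Area = 31

Shoelace formula: Area = (1/2) |Σ_i (x_i · y_{i+1} − x_{i+1} · y_i)| (indices mod n). Compute each cross term:
  (-1)(4) − (-6)(5) = 26
  (-6)(1) − (-4)(4) = 10
  (-4)(-3) − (-4)(1) = 16
  (-4)(-6) − (-3)(-3) = 15
  (-3)(-3) − (-1)(-6) = 3
  (-1)(5) − (-1)(-3) = -8
Sum = 62, so (signed) Area = 62/2 = 31, |Area| = 31.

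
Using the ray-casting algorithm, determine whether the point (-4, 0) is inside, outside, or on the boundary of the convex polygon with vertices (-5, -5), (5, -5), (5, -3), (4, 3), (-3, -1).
The point (-4, 0) lies strictly outside the polygon

Cast a horizontal ray to the right from the query point and count how many polygon edges it crosses (each edge strictly once or zero times, handled with the usual half-open convention). 
Parity of crossings → even ⇒ outside.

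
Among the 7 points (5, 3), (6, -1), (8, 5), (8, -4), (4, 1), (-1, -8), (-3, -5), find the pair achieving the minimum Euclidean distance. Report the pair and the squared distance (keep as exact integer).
Pair = ((5, 3), (4, 1)); squared distance = 5

Compute all C(7, 2) = 21 pairwise squared distances (x_i − x_j)² + (y_i − y_j)². The minimum is 5, attained by the pair ((5, 3), (4, 1)).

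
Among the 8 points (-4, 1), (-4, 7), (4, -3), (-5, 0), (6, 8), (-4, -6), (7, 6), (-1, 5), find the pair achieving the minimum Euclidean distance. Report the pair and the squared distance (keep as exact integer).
Pair = ((-4, 1), (-5, 0)); squared distance = 2

Compute all C(8, 2) = 28 pairwise squared distances (x_i − x_j)² + (y_i − y_j)². The minimum is 2, attained by the pair ((-4, 1), (-5, 0)).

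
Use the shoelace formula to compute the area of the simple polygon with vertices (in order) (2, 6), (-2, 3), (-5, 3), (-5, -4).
Area = 20

Shoelace formula: Area = (1/2) |Σ_i (x_i · y_{i+1} − x_{i+1} · y_i)| (indices mod n). Compute each cross term:
  (2)(3) − (-2)(6) = 18
  (-2)(3) − (-5)(3) = 9
  (-5)(-4) − (-5)(3) = 35
  (-5)(6) − (2)(-4) = -22
Sum = 40, so (signed) Area = 40/2 = 20, |Area| = 20.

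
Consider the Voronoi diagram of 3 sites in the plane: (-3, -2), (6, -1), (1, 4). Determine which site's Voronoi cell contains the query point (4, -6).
Nearest site = (6, -1)

The Voronoi cell of site s contains exactly those query points closer to s than to any other site. Compute squared distances from q = (4, -6) to each site:
  (6 − 4)² + (-1 − -6)² = 29
  (-3 − 4)² + (-2 − -6)² = 65
  (1 − 4)² + (4 − -6)² = 109
Minimum is attained by (6, -1), so q lies in its Voronoi cell.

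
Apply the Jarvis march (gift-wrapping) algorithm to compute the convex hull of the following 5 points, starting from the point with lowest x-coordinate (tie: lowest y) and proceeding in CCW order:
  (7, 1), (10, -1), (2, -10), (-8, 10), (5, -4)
Hull (CCW) = [(-8, 10), (2, -10), (10, -1), (7, 1)]

Jarvis march: at each step, from the current hull vertex p, select the next vertex q as the point such that every other point lies strictly to the left of (or on) the directed line p → q. (Equivalently: for every other point r, the cross product (q − p) × (r − p) ≥ 0.)
Starting point (lowest x, tie lowest y): (-8, 10). Wrap until returning to start. Resulting hull: (-8, 10), (2, -10), (10, -1), (7, 1).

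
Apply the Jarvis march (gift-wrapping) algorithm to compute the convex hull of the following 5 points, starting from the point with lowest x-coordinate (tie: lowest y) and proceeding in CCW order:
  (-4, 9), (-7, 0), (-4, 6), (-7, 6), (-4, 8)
Hull (CCW) = [(-7, 0), (-4, 6), (-4, 9), (-7, 6)]

Jarvis march: at each step, from the current hull vertex p, select the next vertex q as the point such that every other point lies strictly to the left of (or on) the directed line p → q. (Equivalently: for every other point r, the cross product (q − p) × (r − p) ≥ 0.)
Starting point (lowest x, tie lowest y): (-7, 0). Wrap until returning to start. Resulting hull: (-7, 0), (-4, 6), (-4, 9), (-7, 6).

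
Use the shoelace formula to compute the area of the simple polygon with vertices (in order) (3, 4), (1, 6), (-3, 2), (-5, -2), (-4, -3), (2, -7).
Area = 60

Shoelace formula: Area = (1/2) |Σ_i (x_i · y_{i+1} − x_{i+1} · y_i)| (indices mod n). Compute each cross term:
  (3)(6) − (1)(4) = 14
  (1)(2) − (-3)(6) = 20
  (-3)(-2) − (-5)(2) = 16
  (-5)(-3) − (-4)(-2) = 7
  (-4)(-7) − (2)(-3) = 34
  (2)(4) − (3)(-7) = 29
Sum = 120, so (signed) Area = 120/2 = 60, |Area| = 60.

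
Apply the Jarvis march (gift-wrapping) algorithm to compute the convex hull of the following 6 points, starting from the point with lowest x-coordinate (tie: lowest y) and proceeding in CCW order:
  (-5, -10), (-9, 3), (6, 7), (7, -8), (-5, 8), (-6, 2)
Hull (CCW) = [(-9, 3), (-5, -10), (7, -8), (6, 7), (-5, 8)]

Jarvis march: at each step, from the current hull vertex p, select the next vertex q as the point such that every other point lies strictly to the left of (or on) the directed line p → q. (Equivalently: for every other point r, the cross product (q − p) × (r − p) ≥ 0.)
Starting point (lowest x, tie lowest y): (-9, 3). Wrap until returning to start. Resulting hull: (-9, 3), (-5, -10), (7, -8), (6, 7), (-5, 8).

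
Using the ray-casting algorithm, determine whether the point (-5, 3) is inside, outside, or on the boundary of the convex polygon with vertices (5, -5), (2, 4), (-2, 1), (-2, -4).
The point (-5, 3) lies strictly outside the polygon

Cast a horizontal ray to the right from the query point and count how many polygon edges it crosses (each edge strictly once or zero times, handled with the usual half-open convention). 
Parity of crossings → even ⇒ outside.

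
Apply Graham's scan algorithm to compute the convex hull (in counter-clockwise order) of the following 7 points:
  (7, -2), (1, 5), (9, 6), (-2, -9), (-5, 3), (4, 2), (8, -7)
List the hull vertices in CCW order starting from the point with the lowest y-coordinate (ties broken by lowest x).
Hull (CCW) = [(-2, -9), (8, -7), (9, 6), (1, 5), (-5, 3)]

Graham scan procedure:
  1. Find the pivot p₀ = point with lowest y (tie → lowest x): (-2, -9).
  2. Sort the remaining points by polar angle around p₀.
  3. Walk through sorted points, maintaining a stack; pop the top while the last three entries make a non-left turn (cross product ≤ 0).
  4. Final stack is the convex hull in CCW order: (-2, -9), (8, -7), (9, 6), (1, 5), (-5, 3).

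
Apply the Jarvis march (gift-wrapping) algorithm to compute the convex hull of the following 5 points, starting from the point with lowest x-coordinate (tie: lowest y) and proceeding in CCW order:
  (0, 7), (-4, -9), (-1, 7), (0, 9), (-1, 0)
Hull (CCW) = [(-4, -9), (-1, 0), (0, 7), (0, 9), (-1, 7)]

Jarvis march: at each step, from the current hull vertex p, select the next vertex q as the point such that every other point lies strictly to the left of (or on) the directed line p → q. (Equivalently: for every other point r, the cross product (q − p) × (r − p) ≥ 0.)
Starting point (lowest x, tie lowest y): (-4, -9). Wrap until returning to start. Resulting hull: (-4, -9), (-1, 0), (0, 7), (0, 9), (-1, 7).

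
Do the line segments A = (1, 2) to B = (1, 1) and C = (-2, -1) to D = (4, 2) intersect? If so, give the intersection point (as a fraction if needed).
No (intersection of containing lines falls outside at least one segment)

Parametrize and solve: t = 3/2, s = 1/2. At least one of these is outside [0, 1], so the segments do not intersect.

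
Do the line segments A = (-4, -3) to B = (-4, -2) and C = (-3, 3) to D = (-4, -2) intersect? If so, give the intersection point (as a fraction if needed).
Yes; intersection at (-4, -2) (t = 1 on AB, s = 1 on CD)

Parametrize AB as A + t(B − A) = (-4 + 0 t, -3 + 1 t) and CD as C + s(D − C) = (-3 + -1 s, 3 + -5 s). Solve the linear system for (t, s). Determinant = -1 ≠ 0, so a unique intersection of the containing lines exists. Solution: t = 1, s = 1 — both in [0, 1], so the segments cross. Intersection point: (-4, -2).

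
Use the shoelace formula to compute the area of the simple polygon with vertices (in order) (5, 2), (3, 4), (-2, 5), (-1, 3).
Area = 19/2

Shoelace formula: Area = (1/2) |Σ_i (x_i · y_{i+1} − x_{i+1} · y_i)| (indices mod n). Compute each cross term:
  (5)(4) − (3)(2) = 14
  (3)(5) − (-2)(4) = 23
  (-2)(3) − (-1)(5) = -1
  (-1)(2) − (5)(3) = -17
Sum = 19, so (signed) Area = 19/2 = 19/2, |Area| = 19/2.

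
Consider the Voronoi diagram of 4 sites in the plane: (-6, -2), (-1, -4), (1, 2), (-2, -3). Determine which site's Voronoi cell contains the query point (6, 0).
Nearest site = (1, 2)

The Voronoi cell of site s contains exactly those query points closer to s than to any other site. Compute squared distances from q = (6, 0) to each site:
  (1 − 6)² + (2 − 0)² = 29
  (-1 − 6)² + (-4 − 0)² = 65
  (-2 − 6)² + (-3 − 0)² = 73
  (-6 − 6)² + (-2 − 0)² = 148
Minimum is attained by (1, 2), so q lies in its Voronoi cell.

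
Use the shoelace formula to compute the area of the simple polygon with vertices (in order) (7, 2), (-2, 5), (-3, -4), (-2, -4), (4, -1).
Area = 99/2

Shoelace formula: Area = (1/2) |Σ_i (x_i · y_{i+1} − x_{i+1} · y_i)| (indices mod n). Compute each cross term:
  (7)(5) − (-2)(2) = 39
  (-2)(-4) − (-3)(5) = 23
  (-3)(-4) − (-2)(-4) = 4
  (-2)(-1) − (4)(-4) = 18
  (4)(2) − (7)(-1) = 15
Sum = 99, so (signed) Area = 99/2 = 99/2, |Area| = 99/2.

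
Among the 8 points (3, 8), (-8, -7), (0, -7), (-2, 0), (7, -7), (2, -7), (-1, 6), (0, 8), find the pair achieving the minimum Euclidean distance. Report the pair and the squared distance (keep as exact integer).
Pair = ((0, -7), (2, -7)); squared distance = 4

Compute all C(8, 2) = 28 pairwise squared distances (x_i − x_j)² + (y_i − y_j)². The minimum is 4, attained by the pair ((0, -7), (2, -7)).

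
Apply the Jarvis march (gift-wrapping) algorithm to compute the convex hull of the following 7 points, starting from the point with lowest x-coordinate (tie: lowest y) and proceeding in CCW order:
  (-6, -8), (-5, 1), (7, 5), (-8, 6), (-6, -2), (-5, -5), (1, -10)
Hull (CCW) = [(-8, 6), (-6, -8), (1, -10), (7, 5)]

Jarvis march: at each step, from the current hull vertex p, select the next vertex q as the point such that every other point lies strictly to the left of (or on) the directed line p → q. (Equivalently: for every other point r, the cross product (q − p) × (r − p) ≥ 0.)
Starting point (lowest x, tie lowest y): (-8, 6). Wrap until returning to start. Resulting hull: (-8, 6), (-6, -8), (1, -10), (7, 5).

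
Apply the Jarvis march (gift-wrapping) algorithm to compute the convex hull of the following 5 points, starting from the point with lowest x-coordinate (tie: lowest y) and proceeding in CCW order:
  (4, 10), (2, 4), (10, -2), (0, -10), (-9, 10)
Hull (CCW) = [(-9, 10), (0, -10), (10, -2), (4, 10)]

Jarvis march: at each step, from the current hull vertex p, select the next vertex q as the point such that every other point lies strictly to the left of (or on) the directed line p → q. (Equivalently: for every other point r, the cross product (q − p) × (r − p) ≥ 0.)
Starting point (lowest x, tie lowest y): (-9, 10). Wrap until returning to start. Resulting hull: (-9, 10), (0, -10), (10, -2), (4, 10).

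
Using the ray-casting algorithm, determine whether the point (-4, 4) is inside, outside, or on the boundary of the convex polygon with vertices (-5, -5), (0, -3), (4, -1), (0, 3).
The point (-4, 4) lies strictly outside the polygon

Cast a horizontal ray to the right from the query point and count how many polygon edges it crosses (each edge strictly once or zero times, handled with the usual half-open convention). 
Parity of crossings → even ⇒ outside.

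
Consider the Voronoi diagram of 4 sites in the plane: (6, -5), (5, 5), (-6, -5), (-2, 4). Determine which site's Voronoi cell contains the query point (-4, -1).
Nearest site = (-6, -5)

The Voronoi cell of site s contains exactly those query points closer to s than to any other site. Compute squared distances from q = (-4, -1) to each site:
  (-6 − -4)² + (-5 − -1)² = 20
  (-2 − -4)² + (4 − -1)² = 29
  (6 − -4)² + (-5 − -1)² = 116
  (5 − -4)² + (5 − -1)² = 117
Minimum is attained by (-6, -5), so q lies in its Voronoi cell.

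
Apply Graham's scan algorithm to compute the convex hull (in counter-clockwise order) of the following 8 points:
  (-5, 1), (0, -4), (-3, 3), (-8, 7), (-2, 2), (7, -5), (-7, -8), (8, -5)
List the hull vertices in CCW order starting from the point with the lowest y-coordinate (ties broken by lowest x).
Hull (CCW) = [(-7, -8), (8, -5), (-8, 7)]

Graham scan procedure:
  1. Find the pivot p₀ = point with lowest y (tie → lowest x): (-7, -8).
  2. Sort the remaining points by polar angle around p₀.
  3. Walk through sorted points, maintaining a stack; pop the top while the last three entries make a non-left turn (cross product ≤ 0).
  4. Final stack is the convex hull in CCW order: (-7, -8), (8, -5), (-8, 7).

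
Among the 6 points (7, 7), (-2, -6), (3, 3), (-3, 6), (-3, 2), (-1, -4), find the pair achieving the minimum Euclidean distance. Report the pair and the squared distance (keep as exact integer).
Pair = ((-2, -6), (-1, -4)); squared distance = 5

Compute all C(6, 2) = 15 pairwise squared distances (x_i − x_j)² + (y_i − y_j)². The minimum is 5, attained by the pair ((-2, -6), (-1, -4)).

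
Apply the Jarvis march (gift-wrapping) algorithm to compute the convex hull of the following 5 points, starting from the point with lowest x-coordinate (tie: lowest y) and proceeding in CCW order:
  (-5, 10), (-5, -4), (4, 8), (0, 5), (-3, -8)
Hull (CCW) = [(-5, -4), (-3, -8), (4, 8), (-5, 10)]

Jarvis march: at each step, from the current hull vertex p, select the next vertex q as the point such that every other point lies strictly to the left of (or on) the directed line p → q. (Equivalently: for every other point r, the cross product (q − p) × (r − p) ≥ 0.)
Starting point (lowest x, tie lowest y): (-5, -4). Wrap until returning to start. Resulting hull: (-5, -4), (-3, -8), (4, 8), (-5, 10).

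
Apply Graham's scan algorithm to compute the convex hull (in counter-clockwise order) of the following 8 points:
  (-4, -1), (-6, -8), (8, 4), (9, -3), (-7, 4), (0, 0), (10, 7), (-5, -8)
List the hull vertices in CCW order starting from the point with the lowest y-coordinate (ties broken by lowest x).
Hull (CCW) = [(-6, -8), (-5, -8), (9, -3), (10, 7), (-7, 4)]

Graham scan procedure:
  1. Find the pivot p₀ = point with lowest y (tie → lowest x): (-6, -8).
  2. Sort the remaining points by polar angle around p₀.
  3. Walk through sorted points, maintaining a stack; pop the top while the last three entries make a non-left turn (cross product ≤ 0).
  4. Final stack is the convex hull in CCW order: (-6, -8), (-5, -8), (9, -3), (10, 7), (-7, 4).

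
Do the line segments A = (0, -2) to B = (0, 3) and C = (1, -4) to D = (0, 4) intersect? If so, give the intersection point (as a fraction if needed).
No (intersection of containing lines falls outside at least one segment)

Parametrize and solve: t = 6/5, s = 1. At least one of these is outside [0, 1], so the segments do not intersect.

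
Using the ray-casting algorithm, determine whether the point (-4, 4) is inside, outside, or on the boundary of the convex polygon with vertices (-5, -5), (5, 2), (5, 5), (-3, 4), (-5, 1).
The point (-4, 4) lies strictly outside the polygon

Cast a horizontal ray to the right from the query point and count how many polygon edges it crosses (each edge strictly once or zero times, handled with the usual half-open convention). 
Parity of crossings → even ⇒ outside.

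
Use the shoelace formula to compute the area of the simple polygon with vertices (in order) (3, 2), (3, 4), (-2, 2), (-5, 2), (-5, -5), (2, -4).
Area = 107/2

Shoelace formula: Area = (1/2) |Σ_i (x_i · y_{i+1} − x_{i+1} · y_i)| (indices mod n). Compute each cross term:
  (3)(4) − (3)(2) = 6
  (3)(2) − (-2)(4) = 14
  (-2)(2) − (-5)(2) = 6
  (-5)(-5) − (-5)(2) = 35
  (-5)(-4) − (2)(-5) = 30
  (2)(2) − (3)(-4) = 16
Sum = 107, so (signed) Area = 107/2 = 107/2, |Area| = 107/2.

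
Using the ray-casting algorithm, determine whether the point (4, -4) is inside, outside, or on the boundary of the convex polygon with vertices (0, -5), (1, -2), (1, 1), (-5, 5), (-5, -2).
The point (4, -4) lies strictly outside the polygon

Cast a horizontal ray to the right from the query point and count how many polygon edges it crosses (each edge strictly once or zero times, handled with the usual half-open convention). 
Parity of crossings → even ⇒ outside.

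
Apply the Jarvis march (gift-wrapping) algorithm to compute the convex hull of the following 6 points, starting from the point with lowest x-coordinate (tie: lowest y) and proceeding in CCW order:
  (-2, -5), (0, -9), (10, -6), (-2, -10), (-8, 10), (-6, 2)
Hull (CCW) = [(-8, 10), (-6, 2), (-2, -10), (10, -6)]

Jarvis march: at each step, from the current hull vertex p, select the next vertex q as the point such that every other point lies strictly to the left of (or on) the directed line p → q. (Equivalently: for every other point r, the cross product (q − p) × (r − p) ≥ 0.)
Starting point (lowest x, tie lowest y): (-8, 10). Wrap until returning to start. Resulting hull: (-8, 10), (-6, 2), (-2, -10), (10, -6).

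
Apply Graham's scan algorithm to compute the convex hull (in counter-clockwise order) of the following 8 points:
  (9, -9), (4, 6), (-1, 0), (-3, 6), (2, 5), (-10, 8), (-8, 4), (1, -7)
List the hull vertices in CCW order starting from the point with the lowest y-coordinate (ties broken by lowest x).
Hull (CCW) = [(9, -9), (4, 6), (-10, 8), (-8, 4), (1, -7)]

Graham scan procedure:
  1. Find the pivot p₀ = point with lowest y (tie → lowest x): (9, -9).
  2. Sort the remaining points by polar angle around p₀.
  3. Walk through sorted points, maintaining a stack; pop the top while the last three entries make a non-left turn (cross product ≤ 0).
  4. Final stack is the convex hull in CCW order: (9, -9), (4, 6), (-10, 8), (-8, 4), (1, -7).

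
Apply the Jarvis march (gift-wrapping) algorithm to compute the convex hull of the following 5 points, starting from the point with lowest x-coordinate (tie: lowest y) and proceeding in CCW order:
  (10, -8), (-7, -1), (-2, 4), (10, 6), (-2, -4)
Hull (CCW) = [(-7, -1), (-2, -4), (10, -8), (10, 6), (-2, 4)]

Jarvis march: at each step, from the current hull vertex p, select the next vertex q as the point such that every other point lies strictly to the left of (or on) the directed line p → q. (Equivalently: for every other point r, the cross product (q − p) × (r − p) ≥ 0.)
Starting point (lowest x, tie lowest y): (-7, -1). Wrap until returning to start. Resulting hull: (-7, -1), (-2, -4), (10, -8), (10, 6), (-2, 4).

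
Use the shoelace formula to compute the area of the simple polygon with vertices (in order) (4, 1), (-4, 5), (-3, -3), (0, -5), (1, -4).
Area = 44

Shoelace formula: Area = (1/2) |Σ_i (x_i · y_{i+1} − x_{i+1} · y_i)| (indices mod n). Compute each cross term:
  (4)(5) − (-4)(1) = 24
  (-4)(-3) − (-3)(5) = 27
  (-3)(-5) − (0)(-3) = 15
  (0)(-4) − (1)(-5) = 5
  (1)(1) − (4)(-4) = 17
Sum = 88, so (signed) Area = 88/2 = 44, |Area| = 44.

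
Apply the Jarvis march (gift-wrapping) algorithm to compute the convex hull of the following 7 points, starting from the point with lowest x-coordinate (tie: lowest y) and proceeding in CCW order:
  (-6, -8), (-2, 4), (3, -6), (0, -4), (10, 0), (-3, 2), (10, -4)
Hull (CCW) = [(-6, -8), (3, -6), (10, -4), (10, 0), (-2, 4), (-3, 2)]

Jarvis march: at each step, from the current hull vertex p, select the next vertex q as the point such that every other point lies strictly to the left of (or on) the directed line p → q. (Equivalently: for every other point r, the cross product (q − p) × (r − p) ≥ 0.)
Starting point (lowest x, tie lowest y): (-6, -8). Wrap until returning to start. Resulting hull: (-6, -8), (3, -6), (10, -4), (10, 0), (-2, 4), (-3, 2).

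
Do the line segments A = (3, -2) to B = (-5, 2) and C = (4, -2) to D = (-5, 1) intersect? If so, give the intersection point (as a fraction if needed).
Yes; intersection at (1, -1) (t = 1/4 on AB, s = 1/3 on CD)

Parametrize AB as A + t(B − A) = (3 + -8 t, -2 + 4 t) and CD as C + s(D − C) = (4 + -9 s, -2 + 3 s). Solve the linear system for (t, s). Determinant = -12 ≠ 0, so a unique intersection of the containing lines exists. Solution: t = 1/4, s = 1/3 — both in [0, 1], so the segments cross. Intersection point: (1, -1).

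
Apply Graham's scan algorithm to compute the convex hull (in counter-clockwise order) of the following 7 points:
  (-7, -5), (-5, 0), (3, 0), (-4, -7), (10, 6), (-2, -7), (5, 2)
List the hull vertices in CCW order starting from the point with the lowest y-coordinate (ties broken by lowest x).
Hull (CCW) = [(-4, -7), (-2, -7), (10, 6), (-5, 0), (-7, -5)]

Graham scan procedure:
  1. Find the pivot p₀ = point with lowest y (tie → lowest x): (-4, -7).
  2. Sort the remaining points by polar angle around p₀.
  3. Walk through sorted points, maintaining a stack; pop the top while the last three entries make a non-left turn (cross product ≤ 0).
  4. Final stack is the convex hull in CCW order: (-4, -7), (-2, -7), (10, 6), (-5, 0), (-7, -5).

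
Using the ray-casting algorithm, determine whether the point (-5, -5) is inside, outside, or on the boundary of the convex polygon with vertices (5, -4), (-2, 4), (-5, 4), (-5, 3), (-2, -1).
The point (-5, -5) lies strictly outside the polygon

Cast a horizontal ray to the right from the query point and count how many polygon edges it crosses (each edge strictly once or zero times, handled with the usual half-open convention). 
Parity of crossings → even ⇒ outside.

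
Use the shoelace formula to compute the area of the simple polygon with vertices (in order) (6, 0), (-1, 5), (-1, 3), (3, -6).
Area = 65/2

Shoelace formula: Area = (1/2) |Σ_i (x_i · y_{i+1} − x_{i+1} · y_i)| (indices mod n). Compute each cross term:
  (6)(5) − (-1)(0) = 30
  (-1)(3) − (-1)(5) = 2
  (-1)(-6) − (3)(3) = -3
  (3)(0) − (6)(-6) = 36
Sum = 65, so (signed) Area = 65/2 = 65/2, |Area| = 65/2.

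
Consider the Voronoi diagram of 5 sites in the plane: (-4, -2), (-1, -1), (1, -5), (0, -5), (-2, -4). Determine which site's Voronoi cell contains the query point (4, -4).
Nearest site = (1, -5)

The Voronoi cell of site s contains exactly those query points closer to s than to any other site. Compute squared distances from q = (4, -4) to each site:
  (1 − 4)² + (-5 − -4)² = 10
  (0 − 4)² + (-5 − -4)² = 17
  (-1 − 4)² + (-1 − -4)² = 34
  (-2 − 4)² + (-4 − -4)² = 36
  (-4 − 4)² + (-2 − -4)² = 68
Minimum is attained by (1, -5), so q lies in its Voronoi cell.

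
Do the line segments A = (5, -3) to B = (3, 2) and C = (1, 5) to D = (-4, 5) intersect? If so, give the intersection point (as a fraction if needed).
No (intersection of containing lines falls outside at least one segment)

Parametrize and solve: t = 8/5, s = -4/25. At least one of these is outside [0, 1], so the segments do not intersect.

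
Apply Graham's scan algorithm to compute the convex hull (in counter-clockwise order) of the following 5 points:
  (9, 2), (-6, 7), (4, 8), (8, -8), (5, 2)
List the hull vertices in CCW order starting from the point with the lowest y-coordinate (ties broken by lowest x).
Hull (CCW) = [(8, -8), (9, 2), (4, 8), (-6, 7)]

Graham scan procedure:
  1. Find the pivot p₀ = point with lowest y (tie → lowest x): (8, -8).
  2. Sort the remaining points by polar angle around p₀.
  3. Walk through sorted points, maintaining a stack; pop the top while the last three entries make a non-left turn (cross product ≤ 0).
  4. Final stack is the convex hull in CCW order: (8, -8), (9, 2), (4, 8), (-6, 7).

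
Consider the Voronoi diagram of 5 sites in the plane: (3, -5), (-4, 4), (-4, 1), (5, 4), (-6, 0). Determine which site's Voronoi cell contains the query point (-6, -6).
Nearest site = (-6, 0)

The Voronoi cell of site s contains exactly those query points closer to s than to any other site. Compute squared distances from q = (-6, -6) to each site:
  (-6 − -6)² + (0 − -6)² = 36
  (-4 − -6)² + (1 − -6)² = 53
  (3 − -6)² + (-5 − -6)² = 82
  (-4 − -6)² + (4 − -6)² = 104
  (5 − -6)² + (4 − -6)² = 221
Minimum is attained by (-6, 0), so q lies in its Voronoi cell.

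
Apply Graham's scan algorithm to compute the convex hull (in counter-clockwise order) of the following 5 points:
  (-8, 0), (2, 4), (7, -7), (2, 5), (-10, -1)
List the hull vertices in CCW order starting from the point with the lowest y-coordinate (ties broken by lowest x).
Hull (CCW) = [(7, -7), (2, 5), (-10, -1)]

Graham scan procedure:
  1. Find the pivot p₀ = point with lowest y (tie → lowest x): (7, -7).
  2. Sort the remaining points by polar angle around p₀.
  3. Walk through sorted points, maintaining a stack; pop the top while the last three entries make a non-left turn (cross product ≤ 0).
  4. Final stack is the convex hull in CCW order: (7, -7), (2, 5), (-10, -1).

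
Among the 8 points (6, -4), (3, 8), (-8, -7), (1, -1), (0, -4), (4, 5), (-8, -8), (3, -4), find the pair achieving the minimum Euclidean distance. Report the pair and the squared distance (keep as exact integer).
Pair = ((-8, -7), (-8, -8)); squared distance = 1

Compute all C(8, 2) = 28 pairwise squared distances (x_i − x_j)² + (y_i − y_j)². The minimum is 1, attained by the pair ((-8, -7), (-8, -8)).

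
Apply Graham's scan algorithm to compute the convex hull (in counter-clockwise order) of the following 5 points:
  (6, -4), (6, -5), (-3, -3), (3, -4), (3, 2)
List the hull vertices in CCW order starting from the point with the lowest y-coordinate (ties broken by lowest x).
Hull (CCW) = [(6, -5), (6, -4), (3, 2), (-3, -3)]

Graham scan procedure:
  1. Find the pivot p₀ = point with lowest y (tie → lowest x): (6, -5).
  2. Sort the remaining points by polar angle around p₀.
  3. Walk through sorted points, maintaining a stack; pop the top while the last three entries make a non-left turn (cross product ≤ 0).
  4. Final stack is the convex hull in CCW order: (6, -5), (6, -4), (3, 2), (-3, -3).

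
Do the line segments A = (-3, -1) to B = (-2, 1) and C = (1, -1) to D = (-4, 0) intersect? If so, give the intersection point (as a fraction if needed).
Yes; intersection at (-29/11, -3/11) (t = 4/11 on AB, s = 8/11 on CD)

Parametrize AB as A + t(B − A) = (-3 + 1 t, -1 + 2 t) and CD as C + s(D − C) = (1 + -5 s, -1 + 1 s). Solve the linear system for (t, s). Determinant = -11 ≠ 0, so a unique intersection of the containing lines exists. Solution: t = 4/11, s = 8/11 — both in [0, 1], so the segments cross. Intersection point: (-29/11, -3/11).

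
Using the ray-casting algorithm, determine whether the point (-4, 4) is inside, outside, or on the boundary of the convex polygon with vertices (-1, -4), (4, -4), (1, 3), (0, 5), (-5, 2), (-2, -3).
The point (-4, 4) lies strictly outside the polygon

Cast a horizontal ray to the right from the query point and count how many polygon edges it crosses (each edge strictly once or zero times, handled with the usual half-open convention). 
Parity of crossings → even ⇒ outside.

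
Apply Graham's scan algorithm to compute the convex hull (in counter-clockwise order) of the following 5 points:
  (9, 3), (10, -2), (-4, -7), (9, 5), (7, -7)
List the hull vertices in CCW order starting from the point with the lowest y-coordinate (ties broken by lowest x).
Hull (CCW) = [(-4, -7), (7, -7), (10, -2), (9, 5)]

Graham scan procedure:
  1. Find the pivot p₀ = point with lowest y (tie → lowest x): (-4, -7).
  2. Sort the remaining points by polar angle around p₀.
  3. Walk through sorted points, maintaining a stack; pop the top while the last three entries make a non-left turn (cross product ≤ 0).
  4. Final stack is the convex hull in CCW order: (-4, -7), (7, -7), (10, -2), (9, 5).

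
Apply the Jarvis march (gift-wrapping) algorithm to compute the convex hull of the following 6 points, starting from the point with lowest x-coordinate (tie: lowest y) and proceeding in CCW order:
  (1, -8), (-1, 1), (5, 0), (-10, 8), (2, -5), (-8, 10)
Hull (CCW) = [(-10, 8), (1, -8), (5, 0), (-8, 10)]

Jarvis march: at each step, from the current hull vertex p, select the next vertex q as the point such that every other point lies strictly to the left of (or on) the directed line p → q. (Equivalently: for every other point r, the cross product (q − p) × (r − p) ≥ 0.)
Starting point (lowest x, tie lowest y): (-10, 8). Wrap until returning to start. Resulting hull: (-10, 8), (1, -8), (5, 0), (-8, 10).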